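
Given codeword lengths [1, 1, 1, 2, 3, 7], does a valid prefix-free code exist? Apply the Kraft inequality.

Kraft inequality: Σ 2^(-l_i) ≤ 1 for prefix-free code
Calculating: 2^(-1) + 2^(-1) + 2^(-1) + 2^(-2) + 2^(-3) + 2^(-7)
= 0.5 + 0.5 + 0.5 + 0.25 + 0.125 + 0.0078125
= 1.8828
Since 1.8828 > 1, prefix-free code does not exist


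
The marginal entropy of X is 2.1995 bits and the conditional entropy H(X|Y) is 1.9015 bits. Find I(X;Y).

I(X;Y) = H(X) - H(X|Y)
I(X;Y) = 2.1995 - 1.9015 = 0.298 bits


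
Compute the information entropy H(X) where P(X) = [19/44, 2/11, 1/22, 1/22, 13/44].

H(X) = -Σ p(x) log₂ p(x)
  -19/44 × log₂(19/44) = 0.5231
  -2/11 × log₂(2/11) = 0.4472
  -1/22 × log₂(1/22) = 0.2027
  -1/22 × log₂(1/22) = 0.2027
  -13/44 × log₂(13/44) = 0.5197
H(X) = 1.8954 bits


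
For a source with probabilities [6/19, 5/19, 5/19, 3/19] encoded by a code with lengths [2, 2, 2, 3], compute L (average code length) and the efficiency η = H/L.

Average length L = Σ p_i × l_i = 2.1579 bits
Entropy H = 1.9593 bits
Efficiency η = H/L × 100% = 90.80%


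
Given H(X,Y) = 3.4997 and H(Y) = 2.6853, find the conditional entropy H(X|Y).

Chain rule: H(X,Y) = H(X|Y) + H(Y)
H(X|Y) = H(X,Y) - H(Y) = 3.4997 - 2.6853 = 0.8144 bits


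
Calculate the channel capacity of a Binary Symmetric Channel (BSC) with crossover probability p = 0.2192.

For BSC with error probability p:
C = 1 - H(p) where H(p) is binary entropy
H(0.2192) = -0.2192 × log₂(0.2192) - 0.7808 × log₂(0.7808)
H(p) = 0.7587
C = 1 - 0.7587 = 0.2413 bits/use


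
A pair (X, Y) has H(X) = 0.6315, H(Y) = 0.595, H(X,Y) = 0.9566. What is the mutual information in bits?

I(X;Y) = H(X) + H(Y) - H(X,Y)
I(X;Y) = 0.6315 + 0.595 - 0.9566 = 0.2699 bits


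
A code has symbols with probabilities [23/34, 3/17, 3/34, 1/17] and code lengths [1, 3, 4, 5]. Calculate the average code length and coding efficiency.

Average length L = Σ p_i × l_i = 1.8529 bits
Entropy H = 1.3726 bits
Efficiency η = H/L × 100% = 74.07%


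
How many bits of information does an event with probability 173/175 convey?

Information content I(x) = -log₂(p(x))
I = -log₂(173/175) = -log₂(0.9886)
I = 0.0166 bits


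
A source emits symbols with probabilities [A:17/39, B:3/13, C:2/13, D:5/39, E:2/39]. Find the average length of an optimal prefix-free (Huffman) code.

Huffman tree construction:
Combine smallest probabilities repeatedly
Resulting codes:
  A: 0 (length 1)
  B: 10 (length 2)
  C: 110 (length 3)
  D: 1111 (length 4)
  E: 1110 (length 4)
Average length = Σ p(s) × length(s) = 2.0769 bits


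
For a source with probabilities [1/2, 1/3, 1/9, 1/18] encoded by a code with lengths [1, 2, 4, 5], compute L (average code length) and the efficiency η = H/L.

Average length L = Σ p_i × l_i = 1.8889 bits
Entropy H = 1.6122 bits
Efficiency η = H/L × 100% = 85.35%


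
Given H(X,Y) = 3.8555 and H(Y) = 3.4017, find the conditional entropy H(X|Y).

Chain rule: H(X,Y) = H(X|Y) + H(Y)
H(X|Y) = H(X,Y) - H(Y) = 3.8555 - 3.4017 = 0.4538 bits


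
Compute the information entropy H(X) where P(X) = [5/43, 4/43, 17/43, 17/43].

H(X) = -Σ p(x) log₂ p(x)
  -5/43 × log₂(5/43) = 0.3610
  -4/43 × log₂(4/43) = 0.3187
  -17/43 × log₂(17/43) = 0.5293
  -17/43 × log₂(17/43) = 0.5293
H(X) = 1.7383 bits


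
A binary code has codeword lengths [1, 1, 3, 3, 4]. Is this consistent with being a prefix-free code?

Kraft inequality: Σ 2^(-l_i) ≤ 1 for prefix-free code
Calculating: 2^(-1) + 2^(-1) + 2^(-3) + 2^(-3) + 2^(-4)
= 0.5 + 0.5 + 0.125 + 0.125 + 0.0625
= 1.3125
Since 1.3125 > 1, prefix-free code does not exist


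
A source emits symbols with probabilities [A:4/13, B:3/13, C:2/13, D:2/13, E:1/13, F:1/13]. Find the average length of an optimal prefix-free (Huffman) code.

Huffman tree construction:
Combine smallest probabilities repeatedly
Resulting codes:
  A: 10 (length 2)
  B: 01 (length 2)
  C: 110 (length 3)
  D: 111 (length 3)
  E: 000 (length 3)
  F: 001 (length 3)
Average length = Σ p(s) × length(s) = 2.4615 bits


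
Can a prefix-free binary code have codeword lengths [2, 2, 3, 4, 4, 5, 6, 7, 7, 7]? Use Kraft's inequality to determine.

Kraft inequality: Σ 2^(-l_i) ≤ 1 for prefix-free code
Calculating: 2^(-2) + 2^(-2) + 2^(-3) + 2^(-4) + 2^(-4) + 2^(-5) + 2^(-6) + 2^(-7) + 2^(-7) + 2^(-7)
= 0.25 + 0.25 + 0.125 + 0.0625 + 0.0625 + 0.03125 + 0.015625 + 0.0078125 + 0.0078125 + 0.0078125
= 0.8203
Since 0.8203 ≤ 1, prefix-free code exists


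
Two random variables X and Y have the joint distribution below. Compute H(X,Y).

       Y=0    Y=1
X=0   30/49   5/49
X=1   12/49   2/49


H(X,Y) = -Σ p(x,y) log₂ p(x,y)
  p(0,0)=30/49: -0.6122 × log₂(0.6122) = 0.4334
  p(0,1)=5/49: -0.1020 × log₂(0.1020) = 0.3360
  p(1,0)=12/49: -0.2449 × log₂(0.2449) = 0.4971
  p(1,1)=2/49: -0.0408 × log₂(0.0408) = 0.1884
H(X,Y) = 1.4548 bits


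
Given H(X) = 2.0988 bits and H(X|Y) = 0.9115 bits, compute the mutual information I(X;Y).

I(X;Y) = H(X) - H(X|Y)
I(X;Y) = 2.0988 - 0.9115 = 1.1873 bits


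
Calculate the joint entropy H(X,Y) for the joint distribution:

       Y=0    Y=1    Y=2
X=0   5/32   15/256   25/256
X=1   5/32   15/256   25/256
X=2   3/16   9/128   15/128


H(X,Y) = -Σ p(x,y) log₂ p(x,y)
  p(0,0)=5/32: -0.1562 × log₂(0.1562) = 0.4184
  p(0,1)=15/256: -0.0586 × log₂(0.0586) = 0.2398
  p(0,2)=25/256: -0.0977 × log₂(0.0977) = 0.3277
  p(1,0)=5/32: -0.1562 × log₂(0.1562) = 0.4184
  p(1,1)=15/256: -0.0586 × log₂(0.0586) = 0.2398
  p(1,2)=25/256: -0.0977 × log₂(0.0977) = 0.3277
  p(2,0)=3/16: -0.1875 × log₂(0.1875) = 0.4528
  p(2,1)=9/128: -0.0703 × log₂(0.0703) = 0.2693
  p(2,2)=15/128: -0.1172 × log₂(0.1172) = 0.3625
H(X,Y) = 3.0567 bits


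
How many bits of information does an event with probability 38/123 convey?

Information content I(x) = -log₂(p(x))
I = -log₂(38/123) = -log₂(0.3089)
I = 1.6946 bits


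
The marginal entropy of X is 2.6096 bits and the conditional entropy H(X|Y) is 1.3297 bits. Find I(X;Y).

I(X;Y) = H(X) - H(X|Y)
I(X;Y) = 2.6096 - 1.3297 = 1.2799 bits


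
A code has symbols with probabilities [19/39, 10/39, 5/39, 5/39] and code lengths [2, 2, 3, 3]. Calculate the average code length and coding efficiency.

Average length L = Σ p_i × l_i = 2.2564 bits
Entropy H = 1.7688 bits
Efficiency η = H/L × 100% = 78.39%


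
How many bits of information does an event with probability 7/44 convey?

Information content I(x) = -log₂(p(x))
I = -log₂(7/44) = -log₂(0.1591)
I = 2.6521 bits


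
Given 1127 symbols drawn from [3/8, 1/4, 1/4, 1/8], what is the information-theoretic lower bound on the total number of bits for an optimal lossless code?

Entropy H = 1.9056 bits/symbol
Minimum bits = H × n = 1.9056 × 1127
= 2147.66 bits


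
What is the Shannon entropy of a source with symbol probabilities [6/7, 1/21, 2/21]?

H(X) = -Σ p(x) log₂ p(x)
  -6/7 × log₂(6/7) = 0.1906
  -1/21 × log₂(1/21) = 0.2092
  -2/21 × log₂(2/21) = 0.3231
H(X) = 0.7229 bits


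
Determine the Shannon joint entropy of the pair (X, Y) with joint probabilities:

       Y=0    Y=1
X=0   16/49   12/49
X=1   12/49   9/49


H(X,Y) = -Σ p(x,y) log₂ p(x,y)
  p(0,0)=16/49: -0.3265 × log₂(0.3265) = 0.5273
  p(0,1)=12/49: -0.2449 × log₂(0.2449) = 0.4971
  p(1,0)=12/49: -0.2449 × log₂(0.2449) = 0.4971
  p(1,1)=9/49: -0.1837 × log₂(0.1837) = 0.4490
H(X,Y) = 1.9705 bits


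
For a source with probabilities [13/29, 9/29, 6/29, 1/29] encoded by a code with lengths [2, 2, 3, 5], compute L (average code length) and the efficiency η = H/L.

Average length L = Σ p_i × l_i = 2.3103 bits
Entropy H = 1.6806 bits
Efficiency η = H/L × 100% = 72.74%


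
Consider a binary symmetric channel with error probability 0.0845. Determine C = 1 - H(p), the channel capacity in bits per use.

For BSC with error probability p:
C = 1 - H(p) where H(p) is binary entropy
H(0.0845) = -0.0845 × log₂(0.0845) - 0.9155 × log₂(0.9155)
H(p) = 0.4178
C = 1 - 0.4178 = 0.5822 bits/use


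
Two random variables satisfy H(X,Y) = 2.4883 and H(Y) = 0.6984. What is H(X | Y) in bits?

Chain rule: H(X,Y) = H(X|Y) + H(Y)
H(X|Y) = H(X,Y) - H(Y) = 2.4883 - 0.6984 = 1.7899 bits


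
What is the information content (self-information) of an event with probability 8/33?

Information content I(x) = -log₂(p(x))
I = -log₂(8/33) = -log₂(0.2424)
I = 2.0444 bits


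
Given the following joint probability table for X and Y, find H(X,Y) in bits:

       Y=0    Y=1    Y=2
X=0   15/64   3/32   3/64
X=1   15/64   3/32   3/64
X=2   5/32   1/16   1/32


H(X,Y) = -Σ p(x,y) log₂ p(x,y)
  p(0,0)=15/64: -0.2344 × log₂(0.2344) = 0.4906
  p(0,1)=3/32: -0.0938 × log₂(0.0938) = 0.3202
  p(0,2)=3/64: -0.0469 × log₂(0.0469) = 0.2070
  p(1,0)=15/64: -0.2344 × log₂(0.2344) = 0.4906
  p(1,1)=3/32: -0.0938 × log₂(0.0938) = 0.3202
  p(1,2)=3/64: -0.0469 × log₂(0.0469) = 0.2070
  p(2,0)=5/32: -0.1562 × log₂(0.1562) = 0.4184
  p(2,1)=1/16: -0.0625 × log₂(0.0625) = 0.2500
  p(2,2)=1/32: -0.0312 × log₂(0.0312) = 0.1562
H(X,Y) = 2.8601 bits


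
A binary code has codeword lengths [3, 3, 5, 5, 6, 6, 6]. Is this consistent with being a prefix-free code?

Kraft inequality: Σ 2^(-l_i) ≤ 1 for prefix-free code
Calculating: 2^(-3) + 2^(-3) + 2^(-5) + 2^(-5) + 2^(-6) + 2^(-6) + 2^(-6)
= 0.125 + 0.125 + 0.03125 + 0.03125 + 0.015625 + 0.015625 + 0.015625
= 0.3594
Since 0.3594 ≤ 1, prefix-free code exists


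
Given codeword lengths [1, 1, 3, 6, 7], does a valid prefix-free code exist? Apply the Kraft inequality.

Kraft inequality: Σ 2^(-l_i) ≤ 1 for prefix-free code
Calculating: 2^(-1) + 2^(-1) + 2^(-3) + 2^(-6) + 2^(-7)
= 0.5 + 0.5 + 0.125 + 0.015625 + 0.0078125
= 1.1484
Since 1.1484 > 1, prefix-free code does not exist


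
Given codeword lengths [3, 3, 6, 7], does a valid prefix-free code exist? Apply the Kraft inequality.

Kraft inequality: Σ 2^(-l_i) ≤ 1 for prefix-free code
Calculating: 2^(-3) + 2^(-3) + 2^(-6) + 2^(-7)
= 0.125 + 0.125 + 0.015625 + 0.0078125
= 0.2734
Since 0.2734 ≤ 1, prefix-free code exists


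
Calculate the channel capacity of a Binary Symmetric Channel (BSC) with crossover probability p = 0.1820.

For BSC with error probability p:
C = 1 - H(p) where H(p) is binary entropy
H(0.1820) = -0.1820 × log₂(0.1820) - 0.8180 × log₂(0.8180)
H(p) = 0.6844
C = 1 - 0.6844 = 0.3156 bits/use


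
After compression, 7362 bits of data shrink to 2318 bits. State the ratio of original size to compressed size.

Compression ratio = Original / Compressed
= 7362 / 2318 = 3.18:1


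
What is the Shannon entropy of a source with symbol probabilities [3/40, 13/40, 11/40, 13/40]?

H(X) = -Σ p(x) log₂ p(x)
  -3/40 × log₂(3/40) = 0.2803
  -13/40 × log₂(13/40) = 0.5270
  -11/40 × log₂(11/40) = 0.5122
  -13/40 × log₂(13/40) = 0.5270
H(X) = 1.8464 bits


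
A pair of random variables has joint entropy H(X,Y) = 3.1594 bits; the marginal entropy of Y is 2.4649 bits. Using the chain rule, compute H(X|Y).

Chain rule: H(X,Y) = H(X|Y) + H(Y)
H(X|Y) = H(X,Y) - H(Y) = 3.1594 - 2.4649 = 0.6945 bits


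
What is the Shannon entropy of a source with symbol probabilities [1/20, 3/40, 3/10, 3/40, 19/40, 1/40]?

H(X) = -Σ p(x) log₂ p(x)
  -1/20 × log₂(1/20) = 0.2161
  -3/40 × log₂(3/40) = 0.2803
  -3/10 × log₂(3/10) = 0.5211
  -3/40 × log₂(3/40) = 0.2803
  -19/40 × log₂(19/40) = 0.5102
  -1/40 × log₂(1/40) = 0.1330
H(X) = 1.9409 bits


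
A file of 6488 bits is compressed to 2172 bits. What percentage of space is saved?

Space savings = (1 - Compressed/Original) × 100%
= (1 - 2172/6488) × 100%
= 66.52%


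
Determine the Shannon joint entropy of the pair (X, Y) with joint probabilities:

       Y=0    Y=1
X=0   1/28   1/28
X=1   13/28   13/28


H(X,Y) = -Σ p(x,y) log₂ p(x,y)
  p(0,0)=1/28: -0.0357 × log₂(0.0357) = 0.1717
  p(0,1)=1/28: -0.0357 × log₂(0.0357) = 0.1717
  p(1,0)=13/28: -0.4643 × log₂(0.4643) = 0.5139
  p(1,1)=13/28: -0.4643 × log₂(0.4643) = 0.5139
H(X,Y) = 1.3712 bits


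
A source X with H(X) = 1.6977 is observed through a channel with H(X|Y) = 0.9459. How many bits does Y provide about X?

I(X;Y) = H(X) - H(X|Y)
I(X;Y) = 1.6977 - 0.9459 = 0.7518 bits


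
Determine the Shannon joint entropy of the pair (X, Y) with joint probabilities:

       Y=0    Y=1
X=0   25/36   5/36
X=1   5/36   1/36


H(X,Y) = -Σ p(x,y) log₂ p(x,y)
  p(0,0)=25/36: -0.6944 × log₂(0.6944) = 0.3653
  p(0,1)=5/36: -0.1389 × log₂(0.1389) = 0.3956
  p(1,0)=5/36: -0.1389 × log₂(0.1389) = 0.3956
  p(1,1)=1/36: -0.0278 × log₂(0.0278) = 0.1436
H(X,Y) = 1.3000 bits


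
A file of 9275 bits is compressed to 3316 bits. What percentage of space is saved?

Space savings = (1 - Compressed/Original) × 100%
= (1 - 3316/9275) × 100%
= 64.25%


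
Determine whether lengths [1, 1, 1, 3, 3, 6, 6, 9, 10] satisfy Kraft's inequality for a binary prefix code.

Kraft inequality: Σ 2^(-l_i) ≤ 1 for prefix-free code
Calculating: 2^(-1) + 2^(-1) + 2^(-1) + 2^(-3) + 2^(-3) + 2^(-6) + 2^(-6) + 2^(-9) + 2^(-10)
= 0.5 + 0.5 + 0.5 + 0.125 + 0.125 + 0.015625 + 0.015625 + 0.001953125 + 0.0009765625
= 1.7842
Since 1.7842 > 1, prefix-free code does not exist


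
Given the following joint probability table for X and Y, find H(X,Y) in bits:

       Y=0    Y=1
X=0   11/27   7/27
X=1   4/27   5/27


H(X,Y) = -Σ p(x,y) log₂ p(x,y)
  p(0,0)=11/27: -0.4074 × log₂(0.4074) = 0.5278
  p(0,1)=7/27: -0.2593 × log₂(0.2593) = 0.5049
  p(1,0)=4/27: -0.1481 × log₂(0.1481) = 0.4081
  p(1,1)=5/27: -0.1852 × log₂(0.1852) = 0.4505
H(X,Y) = 1.8914 bits


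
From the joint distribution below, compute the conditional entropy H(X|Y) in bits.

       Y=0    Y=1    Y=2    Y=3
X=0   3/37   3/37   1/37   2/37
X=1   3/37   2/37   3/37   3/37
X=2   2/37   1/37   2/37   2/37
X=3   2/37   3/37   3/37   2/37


H(X|Y) = Σ_y p(y) H(X|Y=y)
  p(Y=0) = 10/37, H(X|Y=0) = 1.9710
  p(Y=1) = 9/37, H(X|Y=1) = 1.8911
  p(Y=2) = 9/37, H(X|Y=2) = 1.8911
  p(Y=3) = 9/37, H(X|Y=3) = 1.9749
H(X|Y) = 0.2703×1.9710 + 0.2432×1.8911 + 0.2432×1.8911 + 0.2432×1.9749 = 1.9331 bits


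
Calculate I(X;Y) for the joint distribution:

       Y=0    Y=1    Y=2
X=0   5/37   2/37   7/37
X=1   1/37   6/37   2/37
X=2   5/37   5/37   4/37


H(X) = 1.5571, H(Y) = 1.5807, H(X,Y) = 2.9935
I(X;Y) = H(X) + H(Y) - H(X,Y) = 0.1443 bits


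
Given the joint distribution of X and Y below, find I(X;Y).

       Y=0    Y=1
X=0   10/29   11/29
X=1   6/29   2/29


H(X) = 0.8498, H(Y) = 0.9923, H(X,Y) = 1.7965
I(X;Y) = H(X) + H(Y) - H(X,Y) = 0.0455 bits


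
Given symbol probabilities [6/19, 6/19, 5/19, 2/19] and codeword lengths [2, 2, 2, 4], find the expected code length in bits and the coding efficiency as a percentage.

Average length L = Σ p_i × l_i = 2.2105 bits
Entropy H = 1.8990 bits
Efficiency η = H/L × 100% = 85.91%


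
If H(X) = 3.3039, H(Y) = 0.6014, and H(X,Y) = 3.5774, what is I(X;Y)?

I(X;Y) = H(X) + H(Y) - H(X,Y)
I(X;Y) = 3.3039 + 0.6014 - 3.5774 = 0.3279 bits


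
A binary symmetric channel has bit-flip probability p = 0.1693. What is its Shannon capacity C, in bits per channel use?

For BSC with error probability p:
C = 1 - H(p) where H(p) is binary entropy
H(0.1693) = -0.1693 × log₂(0.1693) - 0.8307 × log₂(0.8307)
H(p) = 0.6561
C = 1 - 0.6561 = 0.3439 bits/use


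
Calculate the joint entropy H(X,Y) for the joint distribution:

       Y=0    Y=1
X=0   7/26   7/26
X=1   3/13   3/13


H(X,Y) = -Σ p(x,y) log₂ p(x,y)
  p(0,0)=7/26: -0.2692 × log₂(0.2692) = 0.5097
  p(0,1)=7/26: -0.2692 × log₂(0.2692) = 0.5097
  p(1,0)=3/13: -0.2308 × log₂(0.2308) = 0.4882
  p(1,1)=3/13: -0.2308 × log₂(0.2308) = 0.4882
H(X,Y) = 1.9957 bits


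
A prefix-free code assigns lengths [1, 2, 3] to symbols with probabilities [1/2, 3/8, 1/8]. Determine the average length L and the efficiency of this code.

Average length L = Σ p_i × l_i = 1.6250 bits
Entropy H = 1.4056 bits
Efficiency η = H/L × 100% = 86.50%


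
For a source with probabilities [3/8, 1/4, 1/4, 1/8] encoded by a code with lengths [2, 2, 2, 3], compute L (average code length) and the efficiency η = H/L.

Average length L = Σ p_i × l_i = 2.1250 bits
Entropy H = 1.9056 bits
Efficiency η = H/L × 100% = 89.68%


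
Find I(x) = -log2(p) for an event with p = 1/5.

Information content I(x) = -log₂(p(x))
I = -log₂(1/5) = -log₂(0.2000)
I = 2.3219 bits


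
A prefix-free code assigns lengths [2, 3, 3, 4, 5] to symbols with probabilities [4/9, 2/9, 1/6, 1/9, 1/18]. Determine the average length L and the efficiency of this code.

Average length L = Σ p_i × l_i = 2.7778 bits
Entropy H = 2.0169 bits
Efficiency η = H/L × 100% = 72.61%


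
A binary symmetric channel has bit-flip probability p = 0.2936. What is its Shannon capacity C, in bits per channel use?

For BSC with error probability p:
C = 1 - H(p) where H(p) is binary entropy
H(0.2936) = -0.2936 × log₂(0.2936) - 0.7064 × log₂(0.7064)
H(p) = 0.8733
C = 1 - 0.8733 = 0.1267 bits/use


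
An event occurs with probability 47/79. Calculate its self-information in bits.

Information content I(x) = -log₂(p(x))
I = -log₂(47/79) = -log₂(0.5949)
I = 0.7492 bits


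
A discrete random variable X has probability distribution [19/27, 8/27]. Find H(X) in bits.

H(X) = -Σ p(x) log₂ p(x)
  -19/27 × log₂(19/27) = 0.3567
  -8/27 × log₂(8/27) = 0.5200
H(X) = 0.8767 bits


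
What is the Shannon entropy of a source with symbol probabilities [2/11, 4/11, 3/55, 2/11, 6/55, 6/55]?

H(X) = -Σ p(x) log₂ p(x)
  -2/11 × log₂(2/11) = 0.4472
  -4/11 × log₂(4/11) = 0.5307
  -3/55 × log₂(3/55) = 0.2289
  -2/11 × log₂(2/11) = 0.4472
  -6/55 × log₂(6/55) = 0.3487
  -6/55 × log₂(6/55) = 0.3487
H(X) = 2.3513 bits


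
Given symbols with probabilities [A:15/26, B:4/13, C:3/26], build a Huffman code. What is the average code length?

Huffman tree construction:
Combine smallest probabilities repeatedly
Resulting codes:
  A: 1 (length 1)
  B: 01 (length 2)
  C: 00 (length 2)
Average length = Σ p(s) × length(s) = 1.4231 bits


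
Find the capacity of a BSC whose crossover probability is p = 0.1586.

For BSC with error probability p:
C = 1 - H(p) where H(p) is binary entropy
H(0.1586) = -0.1586 × log₂(0.1586) - 0.8414 × log₂(0.8414)
H(p) = 0.6309
C = 1 - 0.6309 = 0.3691 bits/use


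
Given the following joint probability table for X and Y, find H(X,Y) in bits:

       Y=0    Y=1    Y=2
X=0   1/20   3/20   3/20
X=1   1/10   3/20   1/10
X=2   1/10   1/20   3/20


H(X,Y) = -Σ p(x,y) log₂ p(x,y)
  p(0,0)=1/20: -0.0500 × log₂(0.0500) = 0.2161
  p(0,1)=3/20: -0.1500 × log₂(0.1500) = 0.4105
  p(0,2)=3/20: -0.1500 × log₂(0.1500) = 0.4105
  p(1,0)=1/10: -0.1000 × log₂(0.1000) = 0.3322
  p(1,1)=3/20: -0.1500 × log₂(0.1500) = 0.4105
  p(1,2)=1/10: -0.1000 × log₂(0.1000) = 0.3322
  p(2,0)=1/10: -0.1000 × log₂(0.1000) = 0.3322
  p(2,1)=1/20: -0.0500 × log₂(0.0500) = 0.2161
  p(2,2)=3/20: -0.1500 × log₂(0.1500) = 0.4105
H(X,Y) = 3.0710 bits


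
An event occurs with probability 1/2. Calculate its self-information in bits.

Information content I(x) = -log₂(p(x))
I = -log₂(1/2) = -log₂(0.5000)
I = 1.0000 bits


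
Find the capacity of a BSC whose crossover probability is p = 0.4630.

For BSC with error probability p:
C = 1 - H(p) where H(p) is binary entropy
H(0.4630) = -0.4630 × log₂(0.4630) - 0.5370 × log₂(0.5370)
H(p) = 0.9960
C = 1 - 0.9960 = 0.0040 bits/use


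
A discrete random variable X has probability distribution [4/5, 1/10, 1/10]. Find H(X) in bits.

H(X) = -Σ p(x) log₂ p(x)
  -4/5 × log₂(4/5) = 0.2575
  -1/10 × log₂(1/10) = 0.3322
  -1/10 × log₂(1/10) = 0.3322
H(X) = 0.9219 bits


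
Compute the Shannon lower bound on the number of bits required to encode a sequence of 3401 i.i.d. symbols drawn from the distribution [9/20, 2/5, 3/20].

Entropy H = 1.4577 bits/symbol
Minimum bits = H × n = 1.4577 × 3401
= 4957.70 bits


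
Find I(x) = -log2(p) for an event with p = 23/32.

Information content I(x) = -log₂(p(x))
I = -log₂(23/32) = -log₂(0.7188)
I = 0.4764 bits


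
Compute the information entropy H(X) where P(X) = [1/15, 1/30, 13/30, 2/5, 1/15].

H(X) = -Σ p(x) log₂ p(x)
  -1/15 × log₂(1/15) = 0.2605
  -1/30 × log₂(1/30) = 0.1636
  -13/30 × log₂(13/30) = 0.5228
  -2/5 × log₂(2/5) = 0.5288
  -1/15 × log₂(1/15) = 0.2605
H(X) = 1.7360 bits


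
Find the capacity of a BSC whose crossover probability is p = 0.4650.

For BSC with error probability p:
C = 1 - H(p) where H(p) is binary entropy
H(0.4650) = -0.4650 × log₂(0.4650) - 0.5350 × log₂(0.5350)
H(p) = 0.9965
C = 1 - 0.9965 = 0.0035 bits/use


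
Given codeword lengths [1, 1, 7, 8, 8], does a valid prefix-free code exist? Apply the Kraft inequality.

Kraft inequality: Σ 2^(-l_i) ≤ 1 for prefix-free code
Calculating: 2^(-1) + 2^(-1) + 2^(-7) + 2^(-8) + 2^(-8)
= 0.5 + 0.5 + 0.0078125 + 0.00390625 + 0.00390625
= 1.0156
Since 1.0156 > 1, prefix-free code does not exist


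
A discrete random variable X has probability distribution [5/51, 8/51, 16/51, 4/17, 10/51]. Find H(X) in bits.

H(X) = -Σ p(x) log₂ p(x)
  -5/51 × log₂(5/51) = 0.3285
  -8/51 × log₂(8/51) = 0.4192
  -16/51 × log₂(16/51) = 0.5247
  -4/17 × log₂(4/17) = 0.4912
  -10/51 × log₂(10/51) = 0.4609
H(X) = 2.2244 bits


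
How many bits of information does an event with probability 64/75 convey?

Information content I(x) = -log₂(p(x))
I = -log₂(64/75) = -log₂(0.8533)
I = 0.2288 bits


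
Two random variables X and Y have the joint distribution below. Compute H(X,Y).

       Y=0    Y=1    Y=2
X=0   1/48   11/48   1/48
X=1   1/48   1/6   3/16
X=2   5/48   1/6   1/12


H(X,Y) = -Σ p(x,y) log₂ p(x,y)
  p(0,0)=1/48: -0.0208 × log₂(0.0208) = 0.1164
  p(0,1)=11/48: -0.2292 × log₂(0.2292) = 0.4871
  p(0,2)=1/48: -0.0208 × log₂(0.0208) = 0.1164
  p(1,0)=1/48: -0.0208 × log₂(0.0208) = 0.1164
  p(1,1)=1/6: -0.1667 × log₂(0.1667) = 0.4308
  p(1,2)=3/16: -0.1875 × log₂(0.1875) = 0.4528
  p(2,0)=5/48: -0.1042 × log₂(0.1042) = 0.3399
  p(2,1)=1/6: -0.1667 × log₂(0.1667) = 0.4308
  p(2,2)=1/12: -0.0833 × log₂(0.0833) = 0.2987
H(X,Y) = 2.7893 bits


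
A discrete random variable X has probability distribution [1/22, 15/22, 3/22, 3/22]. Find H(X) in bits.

H(X) = -Σ p(x) log₂ p(x)
  -1/22 × log₂(1/22) = 0.2027
  -15/22 × log₂(15/22) = 0.3767
  -3/22 × log₂(3/22) = 0.3920
  -3/22 × log₂(3/22) = 0.3920
H(X) = 1.3634 bits


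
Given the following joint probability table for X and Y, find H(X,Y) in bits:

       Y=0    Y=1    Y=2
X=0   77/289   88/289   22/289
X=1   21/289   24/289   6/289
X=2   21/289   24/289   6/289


H(X,Y) = -Σ p(x,y) log₂ p(x,y)
  p(0,0)=77/289: -0.2664 × log₂(0.2664) = 0.5084
  p(0,1)=88/289: -0.3045 × log₂(0.3045) = 0.5224
  p(0,2)=22/289: -0.0761 × log₂(0.0761) = 0.2828
  p(1,0)=21/289: -0.0727 × log₂(0.0727) = 0.2749
  p(1,1)=24/289: -0.0830 × log₂(0.0830) = 0.2981
  p(1,2)=6/289: -0.0208 × log₂(0.0208) = 0.1161
  p(2,0)=21/289: -0.0727 × log₂(0.0727) = 0.2749
  p(2,1)=24/289: -0.0830 × log₂(0.0830) = 0.2981
  p(2,2)=6/289: -0.0208 × log₂(0.0208) = 0.1161
H(X,Y) = 2.6917 bits


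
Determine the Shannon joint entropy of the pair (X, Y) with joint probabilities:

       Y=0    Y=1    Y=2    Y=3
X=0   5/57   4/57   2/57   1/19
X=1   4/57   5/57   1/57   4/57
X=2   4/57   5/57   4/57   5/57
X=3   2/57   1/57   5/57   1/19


H(X,Y) = -Σ p(x,y) log₂ p(x,y)
  p(0,0)=5/57: -0.0877 × log₂(0.0877) = 0.3080
  p(0,1)=4/57: -0.0702 × log₂(0.0702) = 0.2690
  p(0,2)=2/57: -0.0351 × log₂(0.0351) = 0.1696
  p(0,3)=1/19: -0.0526 × log₂(0.0526) = 0.2236
  p(1,0)=4/57: -0.0702 × log₂(0.0702) = 0.2690
  p(1,1)=5/57: -0.0877 × log₂(0.0877) = 0.3080
  p(1,2)=1/57: -0.0175 × log₂(0.0175) = 0.1023
  p(1,3)=4/57: -0.0702 × log₂(0.0702) = 0.2690
  p(2,0)=4/57: -0.0702 × log₂(0.0702) = 0.2690
  p(2,1)=5/57: -0.0877 × log₂(0.0877) = 0.3080
  p(2,2)=4/57: -0.0702 × log₂(0.0702) = 0.2690
  p(2,3)=5/57: -0.0877 × log₂(0.0877) = 0.3080
  p(3,0)=2/57: -0.0351 × log₂(0.0351) = 0.1696
  p(3,1)=1/57: -0.0175 × log₂(0.0175) = 0.1023
  p(3,2)=5/57: -0.0877 × log₂(0.0877) = 0.3080
  p(3,3)=1/19: -0.0526 × log₂(0.0526) = 0.2236
H(X,Y) = 3.8757 bits


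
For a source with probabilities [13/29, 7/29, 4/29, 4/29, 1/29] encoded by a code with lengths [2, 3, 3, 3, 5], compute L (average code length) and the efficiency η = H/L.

Average length L = Σ p_i × l_i = 2.6207 bits
Entropy H = 1.9698 bits
Efficiency η = H/L × 100% = 75.16%


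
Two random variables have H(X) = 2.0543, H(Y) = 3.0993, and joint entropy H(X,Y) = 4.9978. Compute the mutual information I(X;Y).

I(X;Y) = H(X) + H(Y) - H(X,Y)
I(X;Y) = 2.0543 + 3.0993 - 4.9978 = 0.1558 bits


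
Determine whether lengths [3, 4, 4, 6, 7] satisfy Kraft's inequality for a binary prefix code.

Kraft inequality: Σ 2^(-l_i) ≤ 1 for prefix-free code
Calculating: 2^(-3) + 2^(-4) + 2^(-4) + 2^(-6) + 2^(-7)
= 0.125 + 0.0625 + 0.0625 + 0.015625 + 0.0078125
= 0.2734
Since 0.2734 ≤ 1, prefix-free code exists


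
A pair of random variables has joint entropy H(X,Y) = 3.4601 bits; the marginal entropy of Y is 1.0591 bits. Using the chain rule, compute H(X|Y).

Chain rule: H(X,Y) = H(X|Y) + H(Y)
H(X|Y) = H(X,Y) - H(Y) = 3.4601 - 1.0591 = 2.401 bits


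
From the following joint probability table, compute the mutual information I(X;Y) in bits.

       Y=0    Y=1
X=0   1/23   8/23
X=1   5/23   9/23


H(X) = 0.9656, H(Y) = 0.8281, H(X,Y) = 1.7349
I(X;Y) = H(X) + H(Y) - H(X,Y) = 0.0588 bits


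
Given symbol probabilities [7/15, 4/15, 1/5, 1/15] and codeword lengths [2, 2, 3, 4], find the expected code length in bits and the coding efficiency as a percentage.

Average length L = Σ p_i × l_i = 2.3333 bits
Entropy H = 1.7465 bits
Efficiency η = H/L × 100% = 74.85%


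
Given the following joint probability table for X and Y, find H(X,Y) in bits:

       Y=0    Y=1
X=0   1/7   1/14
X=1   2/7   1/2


H(X,Y) = -Σ p(x,y) log₂ p(x,y)
  p(0,0)=1/7: -0.1429 × log₂(0.1429) = 0.4011
  p(0,1)=1/14: -0.0714 × log₂(0.0714) = 0.2720
  p(1,0)=2/7: -0.2857 × log₂(0.2857) = 0.5164
  p(1,1)=1/2: -0.5000 × log₂(0.5000) = 0.5000
H(X,Y) = 1.6894 bits


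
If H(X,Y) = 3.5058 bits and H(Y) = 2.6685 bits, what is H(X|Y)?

Chain rule: H(X,Y) = H(X|Y) + H(Y)
H(X|Y) = H(X,Y) - H(Y) = 3.5058 - 2.6685 = 0.8373 bits


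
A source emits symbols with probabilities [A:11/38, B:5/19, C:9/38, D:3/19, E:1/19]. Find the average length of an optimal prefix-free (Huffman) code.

Huffman tree construction:
Combine smallest probabilities repeatedly
Resulting codes:
  A: 11 (length 2)
  B: 10 (length 2)
  C: 01 (length 2)
  D: 001 (length 3)
  E: 000 (length 3)
Average length = Σ p(s) × length(s) = 2.2105 bits


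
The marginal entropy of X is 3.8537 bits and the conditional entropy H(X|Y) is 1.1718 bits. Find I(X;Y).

I(X;Y) = H(X) - H(X|Y)
I(X;Y) = 3.8537 - 1.1718 = 2.6819 bits


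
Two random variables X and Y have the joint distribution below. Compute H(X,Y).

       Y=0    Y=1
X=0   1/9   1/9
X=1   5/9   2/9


H(X,Y) = -Σ p(x,y) log₂ p(x,y)
  p(0,0)=1/9: -0.1111 × log₂(0.1111) = 0.3522
  p(0,1)=1/9: -0.1111 × log₂(0.1111) = 0.3522
  p(1,0)=5/9: -0.5556 × log₂(0.5556) = 0.4711
  p(1,1)=2/9: -0.2222 × log₂(0.2222) = 0.4822
H(X,Y) = 1.6577 bits


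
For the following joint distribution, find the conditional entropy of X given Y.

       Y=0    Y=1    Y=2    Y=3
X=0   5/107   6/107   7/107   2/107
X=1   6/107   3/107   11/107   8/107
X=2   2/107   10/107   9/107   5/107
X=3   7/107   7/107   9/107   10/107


H(X|Y) = Σ_y p(y) H(X|Y=y)
  p(Y=0) = 20/107, H(X|Y=0) = 1.8834
  p(Y=1) = 26/107, H(X|Y=1) = 1.8875
  p(Y=2) = 36/107, H(X|Y=2) = 1.9820
  p(Y=3) = 25/107, H(X|Y=3) = 1.8107
H(X|Y) = 0.1869×1.8834 + 0.2430×1.8875 + 0.3364×1.9820 + 0.2336×1.8107 = 1.9006 bits


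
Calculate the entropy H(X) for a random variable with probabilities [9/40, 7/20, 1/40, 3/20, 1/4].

H(X) = -Σ p(x) log₂ p(x)
  -9/40 × log₂(9/40) = 0.4842
  -7/20 × log₂(7/20) = 0.5301
  -1/40 × log₂(1/40) = 0.1330
  -3/20 × log₂(3/20) = 0.4105
  -1/4 × log₂(1/4) = 0.5000
H(X) = 2.0579 bits


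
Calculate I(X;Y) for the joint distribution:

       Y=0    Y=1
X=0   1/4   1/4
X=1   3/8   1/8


H(X) = 1.0000, H(Y) = 0.9544, H(X,Y) = 1.9056
I(X;Y) = H(X) + H(Y) - H(X,Y) = 0.0488 bits


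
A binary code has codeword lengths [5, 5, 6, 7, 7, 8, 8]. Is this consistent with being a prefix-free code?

Kraft inequality: Σ 2^(-l_i) ≤ 1 for prefix-free code
Calculating: 2^(-5) + 2^(-5) + 2^(-6) + 2^(-7) + 2^(-7) + 2^(-8) + 2^(-8)
= 0.03125 + 0.03125 + 0.015625 + 0.0078125 + 0.0078125 + 0.00390625 + 0.00390625
= 0.1016
Since 0.1016 ≤ 1, prefix-free code exists


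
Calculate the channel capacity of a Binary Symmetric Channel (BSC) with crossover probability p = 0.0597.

For BSC with error probability p:
C = 1 - H(p) where H(p) is binary entropy
H(0.0597) = -0.0597 × log₂(0.0597) - 0.9403 × log₂(0.9403)
H(p) = 0.3263
C = 1 - 0.3263 = 0.6737 bits/use


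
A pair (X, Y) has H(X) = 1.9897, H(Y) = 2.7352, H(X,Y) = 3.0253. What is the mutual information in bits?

I(X;Y) = H(X) + H(Y) - H(X,Y)
I(X;Y) = 1.9897 + 2.7352 - 3.0253 = 1.6996 bits


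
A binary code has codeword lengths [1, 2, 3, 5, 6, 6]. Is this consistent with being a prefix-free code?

Kraft inequality: Σ 2^(-l_i) ≤ 1 for prefix-free code
Calculating: 2^(-1) + 2^(-2) + 2^(-3) + 2^(-5) + 2^(-6) + 2^(-6)
= 0.5 + 0.25 + 0.125 + 0.03125 + 0.015625 + 0.015625
= 0.9375
Since 0.9375 ≤ 1, prefix-free code exists


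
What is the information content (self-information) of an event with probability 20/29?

Information content I(x) = -log₂(p(x))
I = -log₂(20/29) = -log₂(0.6897)
I = 0.5361 bits


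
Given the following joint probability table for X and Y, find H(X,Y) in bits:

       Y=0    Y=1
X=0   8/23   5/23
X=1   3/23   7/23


H(X,Y) = -Σ p(x,y) log₂ p(x,y)
  p(0,0)=8/23: -0.3478 × log₂(0.3478) = 0.5299
  p(0,1)=5/23: -0.2174 × log₂(0.2174) = 0.4786
  p(1,0)=3/23: -0.1304 × log₂(0.1304) = 0.3833
  p(1,1)=7/23: -0.3043 × log₂(0.3043) = 0.5223
H(X,Y) = 1.9142 bits


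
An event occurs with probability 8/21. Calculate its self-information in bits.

Information content I(x) = -log₂(p(x))
I = -log₂(8/21) = -log₂(0.3810)
I = 1.3923 bits


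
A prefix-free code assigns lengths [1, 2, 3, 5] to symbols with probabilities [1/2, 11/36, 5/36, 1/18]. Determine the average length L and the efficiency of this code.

Average length L = Σ p_i × l_i = 1.8056 bits
Entropy H = 1.6499 bits
Efficiency η = H/L × 100% = 91.38%


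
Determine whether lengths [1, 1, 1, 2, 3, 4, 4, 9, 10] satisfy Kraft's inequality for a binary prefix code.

Kraft inequality: Σ 2^(-l_i) ≤ 1 for prefix-free code
Calculating: 2^(-1) + 2^(-1) + 2^(-1) + 2^(-2) + 2^(-3) + 2^(-4) + 2^(-4) + 2^(-9) + 2^(-10)
= 0.5 + 0.5 + 0.5 + 0.25 + 0.125 + 0.0625 + 0.0625 + 0.001953125 + 0.0009765625
= 2.0029
Since 2.0029 > 1, prefix-free code does not exist


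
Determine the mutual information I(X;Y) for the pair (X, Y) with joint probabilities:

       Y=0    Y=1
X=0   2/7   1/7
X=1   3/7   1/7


H(X) = 0.9852, H(Y) = 0.8631, H(X,Y) = 1.8424
I(X;Y) = H(X) + H(Y) - H(X,Y) = 0.0060 bits


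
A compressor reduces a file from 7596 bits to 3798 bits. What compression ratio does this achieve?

Compression ratio = Original / Compressed
= 7596 / 3798 = 2.00:1


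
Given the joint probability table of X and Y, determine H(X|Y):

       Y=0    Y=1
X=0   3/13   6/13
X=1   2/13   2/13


H(X|Y) = Σ_y p(y) H(X|Y=y)
  p(Y=0) = 5/13, H(X|Y=0) = 0.9710
  p(Y=1) = 8/13, H(X|Y=1) = 0.8113
H(X|Y) = 0.3846×0.9710 + 0.6154×0.8113 = 0.8727 bits


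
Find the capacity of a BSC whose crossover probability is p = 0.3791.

For BSC with error probability p:
C = 1 - H(p) where H(p) is binary entropy
H(0.3791) = -0.3791 × log₂(0.3791) - 0.6209 × log₂(0.6209)
H(p) = 0.9574
C = 1 - 0.9574 = 0.0426 bits/use


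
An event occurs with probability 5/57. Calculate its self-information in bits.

Information content I(x) = -log₂(p(x))
I = -log₂(5/57) = -log₂(0.0877)
I = 3.5110 bits


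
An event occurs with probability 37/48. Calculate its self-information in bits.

Information content I(x) = -log₂(p(x))
I = -log₂(37/48) = -log₂(0.7708)
I = 0.3755 bits


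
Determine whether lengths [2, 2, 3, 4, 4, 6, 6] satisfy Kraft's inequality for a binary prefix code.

Kraft inequality: Σ 2^(-l_i) ≤ 1 for prefix-free code
Calculating: 2^(-2) + 2^(-2) + 2^(-3) + 2^(-4) + 2^(-4) + 2^(-6) + 2^(-6)
= 0.25 + 0.25 + 0.125 + 0.0625 + 0.0625 + 0.015625 + 0.015625
= 0.7812
Since 0.7812 ≤ 1, prefix-free code exists


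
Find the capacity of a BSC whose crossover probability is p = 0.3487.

For BSC with error probability p:
C = 1 - H(p) where H(p) is binary entropy
H(0.3487) = -0.3487 × log₂(0.3487) - 0.6513 × log₂(0.6513)
H(p) = 0.9329
C = 1 - 0.9329 = 0.0671 bits/use


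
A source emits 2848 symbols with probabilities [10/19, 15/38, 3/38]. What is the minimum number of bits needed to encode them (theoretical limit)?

Entropy H = 1.3059 bits/symbol
Minimum bits = H × n = 1.3059 × 2848
= 3719.22 bits


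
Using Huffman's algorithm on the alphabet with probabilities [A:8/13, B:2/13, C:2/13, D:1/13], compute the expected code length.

Huffman tree construction:
Combine smallest probabilities repeatedly
Resulting codes:
  A: 1 (length 1)
  B: 011 (length 3)
  C: 00 (length 2)
  D: 010 (length 3)
Average length = Σ p(s) × length(s) = 1.6154 bits


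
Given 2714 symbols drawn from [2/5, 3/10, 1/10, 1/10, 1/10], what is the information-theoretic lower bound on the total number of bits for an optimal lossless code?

Entropy H = 2.0464 bits/symbol
Minimum bits = H × n = 2.0464 × 2714
= 5554.04 bits


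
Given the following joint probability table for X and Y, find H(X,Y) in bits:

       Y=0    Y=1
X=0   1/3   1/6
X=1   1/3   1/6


H(X,Y) = -Σ p(x,y) log₂ p(x,y)
  p(0,0)=1/3: -0.3333 × log₂(0.3333) = 0.5283
  p(0,1)=1/6: -0.1667 × log₂(0.1667) = 0.4308
  p(1,0)=1/3: -0.3333 × log₂(0.3333) = 0.5283
  p(1,1)=1/6: -0.1667 × log₂(0.1667) = 0.4308
H(X,Y) = 1.9183 bits


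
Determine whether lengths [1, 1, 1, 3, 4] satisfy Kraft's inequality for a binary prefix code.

Kraft inequality: Σ 2^(-l_i) ≤ 1 for prefix-free code
Calculating: 2^(-1) + 2^(-1) + 2^(-1) + 2^(-3) + 2^(-4)
= 0.5 + 0.5 + 0.5 + 0.125 + 0.0625
= 1.6875
Since 1.6875 > 1, prefix-free code does not exist


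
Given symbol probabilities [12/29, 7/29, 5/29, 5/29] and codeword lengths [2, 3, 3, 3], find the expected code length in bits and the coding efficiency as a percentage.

Average length L = Σ p_i × l_i = 2.5862 bits
Entropy H = 1.8962 bits
Efficiency η = H/L × 100% = 73.32%


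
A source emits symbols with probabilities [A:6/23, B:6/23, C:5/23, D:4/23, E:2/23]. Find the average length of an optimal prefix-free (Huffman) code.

Huffman tree construction:
Combine smallest probabilities repeatedly
Resulting codes:
  A: 01 (length 2)
  B: 10 (length 2)
  C: 00 (length 2)
  D: 111 (length 3)
  E: 110 (length 3)
Average length = Σ p(s) × length(s) = 2.2609 bits


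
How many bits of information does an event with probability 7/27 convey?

Information content I(x) = -log₂(p(x))
I = -log₂(7/27) = -log₂(0.2593)
I = 1.9475 bits


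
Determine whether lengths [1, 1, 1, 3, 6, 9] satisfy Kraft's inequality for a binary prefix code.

Kraft inequality: Σ 2^(-l_i) ≤ 1 for prefix-free code
Calculating: 2^(-1) + 2^(-1) + 2^(-1) + 2^(-3) + 2^(-6) + 2^(-9)
= 0.5 + 0.5 + 0.5 + 0.125 + 0.015625 + 0.001953125
= 1.6426
Since 1.6426 > 1, prefix-free code does not exist


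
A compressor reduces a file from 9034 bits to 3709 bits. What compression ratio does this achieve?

Compression ratio = Original / Compressed
= 9034 / 3709 = 2.44:1


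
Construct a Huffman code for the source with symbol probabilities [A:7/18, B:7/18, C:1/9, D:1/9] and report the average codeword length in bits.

Huffman tree construction:
Combine smallest probabilities repeatedly
Resulting codes:
  A: 11 (length 2)
  B: 0 (length 1)
  C: 100 (length 3)
  D: 101 (length 3)
Average length = Σ p(s) × length(s) = 1.8333 bits


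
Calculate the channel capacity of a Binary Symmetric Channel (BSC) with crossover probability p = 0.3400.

For BSC with error probability p:
C = 1 - H(p) where H(p) is binary entropy
H(0.3400) = -0.3400 × log₂(0.3400) - 0.6600 × log₂(0.6600)
H(p) = 0.9248
C = 1 - 0.9248 = 0.0752 bits/use


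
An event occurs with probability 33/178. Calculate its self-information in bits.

Information content I(x) = -log₂(p(x))
I = -log₂(33/178) = -log₂(0.1854)
I = 2.4313 bits


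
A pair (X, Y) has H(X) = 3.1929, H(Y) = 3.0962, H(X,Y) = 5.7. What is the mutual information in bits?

I(X;Y) = H(X) + H(Y) - H(X,Y)
I(X;Y) = 3.1929 + 3.0962 - 5.7 = 0.5891 bits


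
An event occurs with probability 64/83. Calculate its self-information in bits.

Information content I(x) = -log₂(p(x))
I = -log₂(64/83) = -log₂(0.7711)
I = 0.3750 bits


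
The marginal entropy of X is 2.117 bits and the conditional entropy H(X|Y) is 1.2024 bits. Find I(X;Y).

I(X;Y) = H(X) - H(X|Y)
I(X;Y) = 2.117 - 1.2024 = 0.9146 bits


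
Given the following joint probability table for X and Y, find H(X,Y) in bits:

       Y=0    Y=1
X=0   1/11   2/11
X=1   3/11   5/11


H(X,Y) = -Σ p(x,y) log₂ p(x,y)
  p(0,0)=1/11: -0.0909 × log₂(0.0909) = 0.3145
  p(0,1)=2/11: -0.1818 × log₂(0.1818) = 0.4472
  p(1,0)=3/11: -0.2727 × log₂(0.2727) = 0.5112
  p(1,1)=5/11: -0.4545 × log₂(0.4545) = 0.5170
H(X,Y) = 1.7899 bits


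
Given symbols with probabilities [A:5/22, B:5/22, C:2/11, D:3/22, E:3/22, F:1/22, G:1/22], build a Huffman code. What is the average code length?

Huffman tree construction:
Combine smallest probabilities repeatedly
Resulting codes:
  A: 00 (length 2)
  B: 01 (length 2)
  C: 111 (length 3)
  D: 101 (length 3)
  E: 110 (length 3)
  F: 1000 (length 4)
  G: 1001 (length 4)
Average length = Σ p(s) × length(s) = 2.6364 bits


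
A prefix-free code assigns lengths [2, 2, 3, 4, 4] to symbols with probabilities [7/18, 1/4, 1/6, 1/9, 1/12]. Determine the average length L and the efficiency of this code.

Average length L = Σ p_i × l_i = 2.5556 bits
Entropy H = 2.1117 bits
Efficiency η = H/L × 100% = 82.63%


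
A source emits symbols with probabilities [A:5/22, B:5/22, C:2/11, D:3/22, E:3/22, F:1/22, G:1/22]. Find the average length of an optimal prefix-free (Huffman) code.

Huffman tree construction:
Combine smallest probabilities repeatedly
Resulting codes:
  A: 00 (length 2)
  B: 01 (length 2)
  C: 111 (length 3)
  D: 101 (length 3)
  E: 110 (length 3)
  F: 1000 (length 4)
  G: 1001 (length 4)
Average length = Σ p(s) × length(s) = 2.6364 bits


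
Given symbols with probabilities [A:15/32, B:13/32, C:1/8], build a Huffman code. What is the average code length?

Huffman tree construction:
Combine smallest probabilities repeatedly
Resulting codes:
  A: 0 (length 1)
  B: 11 (length 2)
  C: 10 (length 2)
Average length = Σ p(s) × length(s) = 1.5312 bits


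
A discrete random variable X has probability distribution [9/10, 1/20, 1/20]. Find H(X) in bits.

H(X) = -Σ p(x) log₂ p(x)
  -9/10 × log₂(9/10) = 0.1368
  -1/20 × log₂(1/20) = 0.2161
  -1/20 × log₂(1/20) = 0.2161
H(X) = 0.5690 bits
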